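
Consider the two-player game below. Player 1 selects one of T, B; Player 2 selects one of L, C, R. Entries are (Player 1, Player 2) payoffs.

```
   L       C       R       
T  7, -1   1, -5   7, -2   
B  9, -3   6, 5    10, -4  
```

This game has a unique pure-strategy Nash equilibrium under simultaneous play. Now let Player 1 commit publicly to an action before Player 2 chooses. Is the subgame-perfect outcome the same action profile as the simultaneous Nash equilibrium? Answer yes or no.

no

Work backward from Player 2's decision.
- T: BR = L, leader payoff 7.
- B: BR = C, leader payoff 6.
Among 7, 6, the best is 7 at T. Subgame-perfect outcome: (T, L) with payoffs (7, -1).
For the simultaneous game, intersect best replies.
Player 1's best replies: L→B; C→B; R→B.
Player 2's best replies: T→L; B→C.
The unique mutual best reply is (B, C), giving (6, 5).
Sequential outcome (T, L) differs from the Nash profile (B, C).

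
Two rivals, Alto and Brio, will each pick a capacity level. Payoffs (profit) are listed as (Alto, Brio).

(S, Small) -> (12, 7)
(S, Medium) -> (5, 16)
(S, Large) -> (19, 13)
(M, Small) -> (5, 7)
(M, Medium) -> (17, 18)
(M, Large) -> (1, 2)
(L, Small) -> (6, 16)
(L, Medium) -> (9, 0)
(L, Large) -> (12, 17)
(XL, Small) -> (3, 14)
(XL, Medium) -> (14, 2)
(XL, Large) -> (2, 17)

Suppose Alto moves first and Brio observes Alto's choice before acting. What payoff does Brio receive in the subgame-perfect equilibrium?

Brio best-responds to each possible Alto move:
- S: BR = Medium, leader payoff 5.
- M: BR = Medium, leader payoff 17.
- L: BR = Large, leader payoff 12.
- XL: BR = Large, leader payoff 2.
Alto's induced payoffs are 5, 17, 12, 2, so Alto commits to M. Subgame-perfect outcome: (M, Medium) with payoffs (17, 18).

18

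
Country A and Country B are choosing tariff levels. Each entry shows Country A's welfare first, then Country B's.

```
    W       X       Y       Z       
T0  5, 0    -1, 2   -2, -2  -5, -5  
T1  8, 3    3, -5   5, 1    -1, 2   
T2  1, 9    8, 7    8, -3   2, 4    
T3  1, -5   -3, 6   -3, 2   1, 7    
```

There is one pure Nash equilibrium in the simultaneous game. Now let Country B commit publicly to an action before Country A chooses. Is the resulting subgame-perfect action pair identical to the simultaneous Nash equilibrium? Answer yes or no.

Country A best-responds to each possible Country B move:
- W → Country A plays T1 (best of 5, 8, 1, 1); Country B gets 3.
- X → Country A plays T2 (best of -1, 3, 8, -3); Country B gets 7.
- Y → Country A plays T2 (best of -2, 5, 8, -3); Country B gets -3.
- Z → Country A plays T2 (best of -5, -1, 2, 1); Country B gets 4.
Country B's induced payoffs are 3, 7, -3, 4, so Country B commits to X. Subgame-perfect outcome: (T2, X) with payoffs (8, 7).
Now find the simultaneous Nash equilibrium.
Country A's best replies: W→T1; X→T2; Y→T2; Z→T2.
Country B's best replies: T0→X; T1→W; T2→W; T3→Z.
The unique mutual best reply is (T1, W), giving (8, 3).
Sequential outcome (T2, X) differs from the Nash profile (T1, W).

no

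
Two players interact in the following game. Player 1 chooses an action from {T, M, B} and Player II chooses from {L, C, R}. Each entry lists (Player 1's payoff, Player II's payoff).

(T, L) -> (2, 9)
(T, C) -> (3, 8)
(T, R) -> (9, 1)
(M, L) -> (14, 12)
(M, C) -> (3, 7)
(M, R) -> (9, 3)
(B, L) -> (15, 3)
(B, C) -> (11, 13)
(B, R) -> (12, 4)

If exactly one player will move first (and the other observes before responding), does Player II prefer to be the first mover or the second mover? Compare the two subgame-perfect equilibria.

first

If Player 1 leads: Player II's best replies are T→L, M→L, B→C; Player 1's induced payoffs 2, 14, 11; outcome (M, L), payoffs (14, 12).
If Player II leads: Player 1's best replies are L→B, C→B, R→B; Player II's induced payoffs 3, 13, 4; outcome (B, C), payoffs (11, 13).
Player II gets 13 moving first and 12 moving second, so Player II prefers to move first.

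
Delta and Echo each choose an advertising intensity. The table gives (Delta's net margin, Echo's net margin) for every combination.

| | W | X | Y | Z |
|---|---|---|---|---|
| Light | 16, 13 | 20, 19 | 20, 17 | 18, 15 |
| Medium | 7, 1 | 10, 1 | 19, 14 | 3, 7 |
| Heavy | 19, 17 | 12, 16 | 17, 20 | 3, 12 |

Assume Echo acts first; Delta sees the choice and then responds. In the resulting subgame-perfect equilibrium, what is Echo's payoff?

Delta best-responds to each possible Echo move:
- W → Delta plays Heavy (best of 16, 7, 19); Echo gets 17.
- X → Delta plays Light (best of 20, 10, 12); Echo gets 19.
- Y → Delta plays Light (best of 20, 19, 17); Echo gets 17.
- Z → Delta plays Light (best of 18, 3, 3); Echo gets 15.
Echo's induced payoffs are 17, 19, 17, 15, so Echo commits to X. Subgame-perfect outcome: (Light, X) with payoffs (20, 19).

19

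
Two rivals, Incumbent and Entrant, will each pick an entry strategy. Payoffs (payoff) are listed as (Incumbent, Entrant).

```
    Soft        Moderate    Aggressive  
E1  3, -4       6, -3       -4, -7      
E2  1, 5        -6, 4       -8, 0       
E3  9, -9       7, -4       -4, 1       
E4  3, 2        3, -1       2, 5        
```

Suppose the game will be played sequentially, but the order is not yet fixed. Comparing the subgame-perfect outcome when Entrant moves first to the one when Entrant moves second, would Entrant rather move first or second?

If Incumbent leads: Entrant's best replies are E1→Moderate, E2→Soft, E3→Aggressive, E4→Aggressive; Incumbent's induced payoffs 6, 1, -4, 2; outcome (E1, Moderate), payoffs (6, -3).
If Entrant leads: Incumbent's best replies are Soft→E3, Moderate→E3, Aggressive→E4; Entrant's induced payoffs -9, -4, 5; outcome (E4, Aggressive), payoffs (2, 5).
Entrant gets 5 moving first and -3 moving second, so Entrant prefers to move first.

first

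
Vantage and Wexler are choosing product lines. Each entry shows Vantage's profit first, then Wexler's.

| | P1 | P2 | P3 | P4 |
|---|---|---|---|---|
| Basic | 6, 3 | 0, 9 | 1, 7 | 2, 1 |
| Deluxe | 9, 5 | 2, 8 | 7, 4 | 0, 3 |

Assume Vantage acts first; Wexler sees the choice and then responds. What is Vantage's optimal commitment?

Deluxe

Backward induction with Vantage moving first.
- Basic: BR = P2, leader payoff 0.
- Deluxe: BR = P2, leader payoff 2.
Vantage's induced payoffs are 0, 2, so Vantage commits to Deluxe. Subgame-perfect outcome: (Deluxe, P2) with payoffs (2, 8).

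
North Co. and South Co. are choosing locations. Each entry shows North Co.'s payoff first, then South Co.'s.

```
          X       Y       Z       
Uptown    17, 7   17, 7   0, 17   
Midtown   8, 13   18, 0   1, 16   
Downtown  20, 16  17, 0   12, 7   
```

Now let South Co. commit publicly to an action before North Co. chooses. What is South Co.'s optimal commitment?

X

Work backward from North Co.'s decision.
- X → North Co. plays Downtown (best of 17, 8, 20); South Co. gets 16.
- Y → North Co. plays Midtown (best of 17, 18, 17); South Co. gets 0.
- Z → North Co. plays Downtown (best of 0, 1, 12); South Co. gets 7.
Among 16, 0, 7, the best is 16 at X. Subgame-perfect outcome: (Downtown, X) with payoffs (20, 16).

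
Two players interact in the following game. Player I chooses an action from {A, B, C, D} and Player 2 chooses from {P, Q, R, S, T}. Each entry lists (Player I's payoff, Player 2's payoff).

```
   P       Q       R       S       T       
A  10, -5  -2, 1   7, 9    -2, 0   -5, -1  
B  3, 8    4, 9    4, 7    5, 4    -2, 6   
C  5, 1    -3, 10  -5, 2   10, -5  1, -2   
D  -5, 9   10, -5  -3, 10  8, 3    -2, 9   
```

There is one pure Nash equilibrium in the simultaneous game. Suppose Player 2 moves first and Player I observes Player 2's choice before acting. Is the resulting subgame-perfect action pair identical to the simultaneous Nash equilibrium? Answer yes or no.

yes

Solve by backward induction (Player 2 leads).
- P: BR = A, leader payoff -5.
- Q: BR = D, leader payoff -5.
- R: BR = A, leader payoff 9.
- S: BR = C, leader payoff -5.
- T: BR = C, leader payoff -2.
Player 2's induced payoffs are -5, -5, 9, -5, -2, so Player 2 commits to R. Subgame-perfect outcome: (A, R) with payoffs (7, 9).
Now find the simultaneous Nash equilibrium.
Player I's best replies: P→A; Q→D; R→A; S→C; T→C.
Player 2's best replies: A→R; B→Q; C→Q; D→R.
Only (A, R) has each player best-responding; Nash payoffs (7, 9).
Sequential outcome (A, R) coincides with the Nash profile (A, R).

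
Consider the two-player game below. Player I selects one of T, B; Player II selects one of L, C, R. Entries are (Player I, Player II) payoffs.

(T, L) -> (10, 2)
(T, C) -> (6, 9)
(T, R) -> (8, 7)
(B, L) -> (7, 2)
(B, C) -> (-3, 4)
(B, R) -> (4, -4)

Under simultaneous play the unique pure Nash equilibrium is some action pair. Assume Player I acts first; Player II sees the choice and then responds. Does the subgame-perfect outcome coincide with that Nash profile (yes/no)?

yes

Solve by backward induction (Player I leads).
- T: BR = C, leader payoff 6.
- B: BR = C, leader payoff -3.
Player I's induced payoffs are 6, -3, so Player I commits to T. Subgame-perfect outcome: (T, C) with payoffs (6, 9).
Under simultaneous play:
Player I's best replies: L→T; C→T; R→T.
Player II's best replies: T→C; B→C.
Only (T, C) has each player best-responding; Nash payoffs (6, 9).
Sequential outcome (T, C) coincides with the Nash profile (T, C).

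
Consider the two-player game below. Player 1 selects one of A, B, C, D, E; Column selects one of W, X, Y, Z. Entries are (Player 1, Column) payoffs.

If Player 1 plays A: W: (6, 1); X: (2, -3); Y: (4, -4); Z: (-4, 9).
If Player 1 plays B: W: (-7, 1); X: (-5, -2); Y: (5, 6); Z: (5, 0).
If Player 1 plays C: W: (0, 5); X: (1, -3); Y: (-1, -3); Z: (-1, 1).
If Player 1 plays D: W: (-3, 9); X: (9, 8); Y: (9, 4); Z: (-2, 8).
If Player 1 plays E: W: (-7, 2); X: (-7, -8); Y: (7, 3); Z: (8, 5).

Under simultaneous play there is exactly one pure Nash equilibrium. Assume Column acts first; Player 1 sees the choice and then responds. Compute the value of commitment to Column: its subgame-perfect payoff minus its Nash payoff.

Player 1 best-responds to each possible Column move:
- W: BR = A, leader payoff 1.
- X: BR = D, leader payoff 8.
- Y: BR = D, leader payoff 4.
- Z: BR = E, leader payoff 5.
Column's induced payoffs are 1, 8, 4, 5, so Column commits to X. Subgame-perfect outcome: (D, X) with payoffs (9, 8).
For the simultaneous game, intersect best replies.
Player 1's best replies: W→A; X→D; Y→D; Z→E.
Column's best replies: A→Z; B→Y; C→W; D→W; E→Z.
Only (E, Z) has each player best-responding; Nash payoffs (8, 5).
Column's commitment gain: 8 − 5 = 3.

3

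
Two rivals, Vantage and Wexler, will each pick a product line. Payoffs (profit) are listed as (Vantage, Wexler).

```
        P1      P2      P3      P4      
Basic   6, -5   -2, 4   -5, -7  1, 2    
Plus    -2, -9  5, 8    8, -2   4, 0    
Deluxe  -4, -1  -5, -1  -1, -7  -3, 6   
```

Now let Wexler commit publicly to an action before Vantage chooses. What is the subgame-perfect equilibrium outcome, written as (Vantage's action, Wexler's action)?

Backward induction with Wexler moving first.
- P1 → Vantage plays Basic (best of 6, -2, -4); Wexler gets -5.
- P2 → Vantage plays Plus (best of -2, 5, -5); Wexler gets 8.
- P3 → Vantage plays Plus (best of -5, 8, -1); Wexler gets -2.
- P4 → Vantage plays Plus (best of 1, 4, -3); Wexler gets 0.
Maximizing over -5, 8, -2, 0, Wexler chooses P2. Subgame-perfect outcome: (Plus, P2) with payoffs (5, 8).

(Plus, P2)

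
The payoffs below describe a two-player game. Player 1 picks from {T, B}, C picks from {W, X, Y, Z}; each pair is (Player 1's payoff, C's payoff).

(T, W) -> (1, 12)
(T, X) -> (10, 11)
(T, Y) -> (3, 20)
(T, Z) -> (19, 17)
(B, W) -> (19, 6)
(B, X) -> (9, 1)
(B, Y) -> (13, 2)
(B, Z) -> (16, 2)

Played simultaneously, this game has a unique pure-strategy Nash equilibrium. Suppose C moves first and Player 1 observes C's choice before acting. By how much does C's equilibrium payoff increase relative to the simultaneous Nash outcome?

11

Solve by backward induction (C leads).
- W: BR = B, leader payoff 6.
- X: BR = T, leader payoff 11.
- Y: BR = B, leader payoff 2.
- Z: BR = T, leader payoff 17.
C's induced payoffs are 6, 11, 2, 17, so C commits to Z. Subgame-perfect outcome: (T, Z) with payoffs (19, 17).
Under simultaneous play:
Player 1's best replies: W→B; X→T; Y→B; Z→T.
C's best replies: T→Y; B→W.
Only (B, W) has each player best-responding; Nash payoffs (19, 6).
C's commitment gain: 17 − 6 = 11.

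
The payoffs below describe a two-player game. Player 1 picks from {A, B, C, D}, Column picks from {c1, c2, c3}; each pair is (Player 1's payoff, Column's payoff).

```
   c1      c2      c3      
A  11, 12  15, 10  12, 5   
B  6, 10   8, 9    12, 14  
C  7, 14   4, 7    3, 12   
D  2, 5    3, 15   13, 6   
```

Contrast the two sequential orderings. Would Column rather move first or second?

second

If Player 1 leads: Column's best replies are A→c1, B→c3, C→c1, D→c2; Player 1's induced payoffs 11, 12, 7, 3; outcome (B, c3), payoffs (12, 14).
If Column leads: Player 1's best replies are c1→A, c2→A, c3→D; Column's induced payoffs 12, 10, 6; outcome (A, c1), payoffs (11, 12).
Column gets 12 moving first and 14 moving second, so Column prefers to move second.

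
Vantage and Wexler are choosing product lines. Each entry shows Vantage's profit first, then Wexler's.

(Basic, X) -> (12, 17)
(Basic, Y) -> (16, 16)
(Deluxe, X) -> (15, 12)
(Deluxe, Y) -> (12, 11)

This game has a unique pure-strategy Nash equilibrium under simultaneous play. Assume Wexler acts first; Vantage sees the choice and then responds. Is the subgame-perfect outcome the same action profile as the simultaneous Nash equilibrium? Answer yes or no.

no

Solve by backward induction (Wexler leads).
- X → Vantage plays Deluxe (best of 12, 15); Wexler gets 12.
- Y → Vantage plays Basic (best of 16, 12); Wexler gets 16.
Among 12, 16, the best is 16 at Y. Subgame-perfect outcome: (Basic, Y) with payoffs (16, 16).
Under simultaneous play:
Vantage's best replies: X→Deluxe; Y→Basic.
Wexler's best replies: Basic→X; Deluxe→X.
The unique mutual best reply is (Deluxe, X), giving (15, 12).
Sequential outcome (Basic, Y) differs from the Nash profile (Deluxe, X).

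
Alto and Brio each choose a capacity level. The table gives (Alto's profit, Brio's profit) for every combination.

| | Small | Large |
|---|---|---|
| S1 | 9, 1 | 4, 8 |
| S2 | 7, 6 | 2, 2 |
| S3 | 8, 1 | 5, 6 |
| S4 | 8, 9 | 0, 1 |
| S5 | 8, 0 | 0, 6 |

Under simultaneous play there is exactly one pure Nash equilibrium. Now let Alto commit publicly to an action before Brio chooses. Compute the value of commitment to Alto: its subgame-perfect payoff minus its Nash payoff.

3

Brio best-responds to each possible Alto move:
- S1: Brio compares 1, 8 and picks Large; Alto would get 4.
- S2: Brio compares 6, 2 and picks Small; Alto would get 7.
- S3: Brio compares 1, 6 and picks Large; Alto would get 5.
- S4: Brio compares 9, 1 and picks Small; Alto would get 8.
- S5: Brio compares 0, 6 and picks Large; Alto would get 0.
Alto's induced payoffs are 4, 7, 5, 8, 0, so Alto commits to S4. Subgame-perfect outcome: (S4, Small) with payoffs (8, 9).
Under simultaneous play:
Alto's best replies: Small→S1; Large→S3.
Brio's best replies: S1→Large; S2→Small; S3→Large; S4→Small; S5→Large.
Only (S3, Large) has each player best-responding; Nash payoffs (5, 6).
Alto's commitment gain: 8 − 5 = 3.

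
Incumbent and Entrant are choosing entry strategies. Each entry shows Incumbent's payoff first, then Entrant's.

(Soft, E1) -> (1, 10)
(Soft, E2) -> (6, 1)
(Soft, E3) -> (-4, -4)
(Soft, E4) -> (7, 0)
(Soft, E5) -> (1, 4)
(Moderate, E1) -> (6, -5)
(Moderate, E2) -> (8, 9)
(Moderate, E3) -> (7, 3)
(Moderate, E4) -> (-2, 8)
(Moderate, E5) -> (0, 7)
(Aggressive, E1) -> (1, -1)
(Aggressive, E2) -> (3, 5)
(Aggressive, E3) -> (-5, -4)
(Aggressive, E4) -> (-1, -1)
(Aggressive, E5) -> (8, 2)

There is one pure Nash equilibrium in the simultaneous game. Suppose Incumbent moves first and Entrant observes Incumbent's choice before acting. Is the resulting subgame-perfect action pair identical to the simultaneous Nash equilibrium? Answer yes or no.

Entrant best-responds to each possible Incumbent move:
- Soft: BR = E1, leader payoff 1.
- Moderate: BR = E2, leader payoff 8.
- Aggressive: BR = E2, leader payoff 3.
Maximizing over 1, 8, 3, Incumbent chooses Moderate. Subgame-perfect outcome: (Moderate, E2) with payoffs (8, 9).
Now find the simultaneous Nash equilibrium.
Incumbent's best replies: E1→Moderate; E2→Moderate; E3→Moderate; E4→Soft; E5→Aggressive.
Entrant's best replies: Soft→E1; Moderate→E2; Aggressive→E2.
Only (Moderate, E2) has each player best-responding; Nash payoffs (8, 9).
Sequential outcome (Moderate, E2) coincides with the Nash profile (Moderate, E2).

yes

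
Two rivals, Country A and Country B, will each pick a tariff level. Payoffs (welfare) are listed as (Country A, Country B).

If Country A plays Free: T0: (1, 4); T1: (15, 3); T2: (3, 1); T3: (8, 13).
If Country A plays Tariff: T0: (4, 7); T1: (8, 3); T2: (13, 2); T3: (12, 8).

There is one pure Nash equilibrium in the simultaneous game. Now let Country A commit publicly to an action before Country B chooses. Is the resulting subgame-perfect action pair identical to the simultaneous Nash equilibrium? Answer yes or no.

Backward induction with Country A moving first.
- Free → Country B plays T3 (best of 4, 3, 1, 13); Country A gets 8.
- Tariff → Country B plays T3 (best of 7, 3, 2, 8); Country A gets 12.
Among 8, 12, the best is 12 at Tariff. Subgame-perfect outcome: (Tariff, T3) with payoffs (12, 8).
Now find the simultaneous Nash equilibrium.
Country A's best replies: T0→Tariff; T1→Free; T2→Tariff; T3→Tariff.
Country B's best replies: Free→T3; Tariff→T3.
Only (Tariff, T3) has each player best-responding; Nash payoffs (12, 8).
Sequential outcome (Tariff, T3) coincides with the Nash profile (Tariff, T3).

yes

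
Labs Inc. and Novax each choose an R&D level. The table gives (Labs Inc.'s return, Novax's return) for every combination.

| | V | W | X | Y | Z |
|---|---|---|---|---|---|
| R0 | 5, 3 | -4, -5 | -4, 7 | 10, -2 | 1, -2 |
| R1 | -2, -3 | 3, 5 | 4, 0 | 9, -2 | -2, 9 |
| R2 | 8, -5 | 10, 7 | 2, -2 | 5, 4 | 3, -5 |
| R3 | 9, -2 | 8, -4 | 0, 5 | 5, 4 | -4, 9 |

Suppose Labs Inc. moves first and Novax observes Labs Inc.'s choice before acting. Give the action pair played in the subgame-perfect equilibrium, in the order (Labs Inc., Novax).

(R2, W)

Solve by backward induction (Labs Inc. leads).
- R0: Novax compares 3, -5, 7, -2, -2 and picks X; Labs Inc. would get -4.
- R1: Novax compares -3, 5, 0, -2, 9 and picks Z; Labs Inc. would get -2.
- R2: Novax compares -5, 7, -2, 4, -5 and picks W; Labs Inc. would get 10.
- R3: Novax compares -2, -4, 5, 4, 9 and picks Z; Labs Inc. would get -4.
Labs Inc.'s induced payoffs are -4, -2, 10, -4, so Labs Inc. commits to R2. Subgame-perfect outcome: (R2, W) with payoffs (10, 7).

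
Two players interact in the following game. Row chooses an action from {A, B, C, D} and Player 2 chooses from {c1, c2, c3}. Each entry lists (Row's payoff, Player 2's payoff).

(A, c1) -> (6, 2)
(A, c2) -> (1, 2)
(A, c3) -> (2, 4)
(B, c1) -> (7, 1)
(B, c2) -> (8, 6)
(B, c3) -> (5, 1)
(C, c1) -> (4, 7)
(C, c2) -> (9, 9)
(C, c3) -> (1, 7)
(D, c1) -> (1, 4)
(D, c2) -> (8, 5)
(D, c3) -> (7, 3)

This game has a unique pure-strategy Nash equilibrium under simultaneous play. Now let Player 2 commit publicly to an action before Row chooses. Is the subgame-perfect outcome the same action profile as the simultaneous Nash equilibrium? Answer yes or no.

Solve by backward induction (Player 2 leads).
- c1 → Row plays B (best of 6, 7, 4, 1); Player 2 gets 1.
- c2 → Row plays C (best of 1, 8, 9, 8); Player 2 gets 9.
- c3 → Row plays D (best of 2, 5, 1, 7); Player 2 gets 3.
Player 2's induced payoffs are 1, 9, 3, so Player 2 commits to c2. Subgame-perfect outcome: (C, c2) with payoffs (9, 9).
For the simultaneous game, intersect best replies.
Row's best replies: c1→B; c2→C; c3→D.
Player 2's best replies: A→c3; B→c2; C→c2; D→c2.
Only (C, c2) has each player best-responding; Nash payoffs (9, 9).
Sequential outcome (C, c2) coincides with the Nash profile (C, c2).

yes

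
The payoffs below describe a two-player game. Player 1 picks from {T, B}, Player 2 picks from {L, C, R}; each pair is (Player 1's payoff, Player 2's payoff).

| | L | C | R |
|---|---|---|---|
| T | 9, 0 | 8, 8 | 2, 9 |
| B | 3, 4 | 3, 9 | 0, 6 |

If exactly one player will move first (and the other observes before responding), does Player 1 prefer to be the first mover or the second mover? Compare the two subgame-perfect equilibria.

If Player 1 leads: Player 2's best replies are T→R, B→C; Player 1's induced payoffs 2, 3; outcome (B, C), payoffs (3, 9).
If Player 2 leads: Player 1's best replies are L→T, C→T, R→T; Player 2's induced payoffs 0, 8, 9; outcome (T, R), payoffs (2, 9).
Player 1 gets 3 moving first and 2 moving second, so Player 1 prefers to move first.

first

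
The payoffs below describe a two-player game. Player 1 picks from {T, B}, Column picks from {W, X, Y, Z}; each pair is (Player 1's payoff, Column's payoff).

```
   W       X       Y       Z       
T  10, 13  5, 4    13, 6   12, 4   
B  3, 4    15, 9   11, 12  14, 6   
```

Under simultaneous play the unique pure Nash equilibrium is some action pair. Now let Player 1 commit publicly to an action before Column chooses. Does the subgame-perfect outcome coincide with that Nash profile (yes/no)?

no

Column best-responds to each possible Player 1 move:
- T: BR = W, leader payoff 10.
- B: BR = Y, leader payoff 11.
Player 1's induced payoffs are 10, 11, so Player 1 commits to B. Subgame-perfect outcome: (B, Y) with payoffs (11, 12).
Under simultaneous play:
Player 1's best replies: W→T; X→B; Y→T; Z→B.
Column's best replies: T→W; B→Y.
The unique mutual best reply is (T, W), giving (10, 13).
Sequential outcome (B, Y) differs from the Nash profile (T, W).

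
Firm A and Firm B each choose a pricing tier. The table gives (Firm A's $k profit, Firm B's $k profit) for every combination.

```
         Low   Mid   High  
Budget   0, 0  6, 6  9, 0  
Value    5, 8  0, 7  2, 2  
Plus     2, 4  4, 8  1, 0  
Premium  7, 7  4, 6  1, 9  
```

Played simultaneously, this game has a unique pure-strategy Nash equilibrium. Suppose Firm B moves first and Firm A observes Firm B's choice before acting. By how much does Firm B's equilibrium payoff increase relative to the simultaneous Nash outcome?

1

Work backward from Firm A's decision.
- Low: BR = Premium, leader payoff 7.
- Mid: BR = Budget, leader payoff 6.
- High: BR = Budget, leader payoff 0.
Among 7, 6, 0, the best is 7 at Low. Subgame-perfect outcome: (Premium, Low) with payoffs (7, 7).
Under simultaneous play:
Firm A's best replies: Low→Premium; Mid→Budget; High→Budget.
Firm B's best replies: Budget→Mid; Value→Low; Plus→Mid; Premium→High.
The unique mutual best reply is (Budget, Mid), giving (6, 6).
Firm B's commitment gain: 7 − 6 = 1.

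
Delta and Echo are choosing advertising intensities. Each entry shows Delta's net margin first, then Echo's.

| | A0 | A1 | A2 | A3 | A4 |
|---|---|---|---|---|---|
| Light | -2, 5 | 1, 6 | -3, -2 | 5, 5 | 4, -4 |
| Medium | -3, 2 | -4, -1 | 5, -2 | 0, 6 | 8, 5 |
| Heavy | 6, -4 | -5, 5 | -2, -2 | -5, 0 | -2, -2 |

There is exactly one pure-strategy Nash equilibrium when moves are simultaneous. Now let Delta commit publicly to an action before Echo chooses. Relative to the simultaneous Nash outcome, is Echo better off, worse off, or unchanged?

unchanged

Solve by backward induction (Delta leads).
- Light → Echo plays A1 (best of 5, 6, -2, 5, -4); Delta gets 1.
- Medium → Echo plays A3 (best of 2, -1, -2, 6, 5); Delta gets 0.
- Heavy → Echo plays A1 (best of -4, 5, -2, 0, -2); Delta gets -5.
Maximizing over 1, 0, -5, Delta chooses Light. Subgame-perfect outcome: (Light, A1) with payoffs (1, 6).
For the simultaneous game, intersect best replies.
Delta's best replies: A0→Heavy; A1→Light; A2→Medium; A3→Light; A4→Medium.
Echo's best replies: Light→A1; Medium→A3; Heavy→A1.
Only (Light, A1) has each player best-responding; Nash payoffs (1, 6).
Echo earns 6 sequentially versus 6 at the Nash outcome: unchanged.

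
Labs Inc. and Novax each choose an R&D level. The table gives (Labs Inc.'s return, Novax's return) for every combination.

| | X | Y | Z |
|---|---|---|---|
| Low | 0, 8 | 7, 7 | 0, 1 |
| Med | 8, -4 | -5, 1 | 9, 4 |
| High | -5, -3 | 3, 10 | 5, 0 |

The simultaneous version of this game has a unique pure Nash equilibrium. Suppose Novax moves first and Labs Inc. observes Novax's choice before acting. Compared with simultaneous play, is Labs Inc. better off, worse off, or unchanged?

Backward induction with Novax moving first.
- X: BR = Med, leader payoff -4.
- Y: BR = Low, leader payoff 7.
- Z: BR = Med, leader payoff 4.
Maximizing over -4, 7, 4, Novax chooses Y. Subgame-perfect outcome: (Low, Y) with payoffs (7, 7).
Now find the simultaneous Nash equilibrium.
Labs Inc.'s best replies: X→Med; Y→Low; Z→Med.
Novax's best replies: Low→X; Med→Z; High→Y.
The unique mutual best reply is (Med, Z), giving (9, 4).
Labs Inc. earns 7 sequentially versus 9 at the Nash outcome: worse off.

worse off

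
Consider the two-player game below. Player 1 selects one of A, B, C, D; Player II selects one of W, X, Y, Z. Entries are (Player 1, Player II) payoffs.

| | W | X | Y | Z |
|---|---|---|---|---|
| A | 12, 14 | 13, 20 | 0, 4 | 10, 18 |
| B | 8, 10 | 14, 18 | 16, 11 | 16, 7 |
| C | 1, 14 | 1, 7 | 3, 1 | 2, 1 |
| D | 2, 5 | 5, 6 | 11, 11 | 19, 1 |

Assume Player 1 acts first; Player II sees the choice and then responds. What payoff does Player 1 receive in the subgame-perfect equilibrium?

14

Player II best-responds to each possible Player 1 move:
- A: Player II compares 14, 20, 4, 18 and picks X; Player 1 would get 13.
- B: Player II compares 10, 18, 11, 7 and picks X; Player 1 would get 14.
- C: Player II compares 14, 7, 1, 1 and picks W; Player 1 would get 1.
- D: Player II compares 5, 6, 11, 1 and picks Y; Player 1 would get 11.
Maximizing over 13, 14, 1, 11, Player 1 chooses B. Subgame-perfect outcome: (B, X) with payoffs (14, 18).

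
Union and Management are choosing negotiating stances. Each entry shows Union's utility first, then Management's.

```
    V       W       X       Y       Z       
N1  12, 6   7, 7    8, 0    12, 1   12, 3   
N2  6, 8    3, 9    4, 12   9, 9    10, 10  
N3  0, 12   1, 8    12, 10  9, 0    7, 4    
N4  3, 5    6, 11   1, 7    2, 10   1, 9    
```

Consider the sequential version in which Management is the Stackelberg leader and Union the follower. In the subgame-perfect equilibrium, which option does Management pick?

X

Union best-responds to each possible Management move:
- V: Union compares 12, 6, 0, 3 and picks N1; Management would get 6.
- W: Union compares 7, 3, 1, 6 and picks N1; Management would get 7.
- X: Union compares 8, 4, 12, 1 and picks N3; Management would get 10.
- Y: Union compares 12, 9, 9, 2 and picks N1; Management would get 1.
- Z: Union compares 12, 10, 7, 1 and picks N1; Management would get 3.
Management's induced payoffs are 6, 7, 10, 1, 3, so Management commits to X. Subgame-perfect outcome: (N3, X) with payoffs (12, 10).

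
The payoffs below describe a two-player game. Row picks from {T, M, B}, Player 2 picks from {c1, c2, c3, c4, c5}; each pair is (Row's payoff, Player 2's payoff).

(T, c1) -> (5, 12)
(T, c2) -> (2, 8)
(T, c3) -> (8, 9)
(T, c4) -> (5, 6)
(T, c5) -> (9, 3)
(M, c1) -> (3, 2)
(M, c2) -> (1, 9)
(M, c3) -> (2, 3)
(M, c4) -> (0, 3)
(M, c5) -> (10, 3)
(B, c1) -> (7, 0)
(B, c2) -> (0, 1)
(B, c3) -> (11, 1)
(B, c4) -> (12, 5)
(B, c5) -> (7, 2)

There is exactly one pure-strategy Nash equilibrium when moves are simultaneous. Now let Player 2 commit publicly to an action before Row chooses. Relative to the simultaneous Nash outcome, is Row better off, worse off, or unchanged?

worse off

Backward induction with Player 2 moving first.
- c1: BR = B, leader payoff 0.
- c2: BR = T, leader payoff 8.
- c3: BR = B, leader payoff 1.
- c4: BR = B, leader payoff 5.
- c5: BR = M, leader payoff 3.
Player 2's induced payoffs are 0, 8, 1, 5, 3, so Player 2 commits to c2. Subgame-perfect outcome: (T, c2) with payoffs (2, 8).
Under simultaneous play:
Row's best replies: c1→B; c2→T; c3→B; c4→B; c5→M.
Player 2's best replies: T→c1; M→c2; B→c4.
The unique mutual best reply is (B, c4), giving (12, 5).
Row earns 2 sequentially versus 12 at the Nash outcome: worse off.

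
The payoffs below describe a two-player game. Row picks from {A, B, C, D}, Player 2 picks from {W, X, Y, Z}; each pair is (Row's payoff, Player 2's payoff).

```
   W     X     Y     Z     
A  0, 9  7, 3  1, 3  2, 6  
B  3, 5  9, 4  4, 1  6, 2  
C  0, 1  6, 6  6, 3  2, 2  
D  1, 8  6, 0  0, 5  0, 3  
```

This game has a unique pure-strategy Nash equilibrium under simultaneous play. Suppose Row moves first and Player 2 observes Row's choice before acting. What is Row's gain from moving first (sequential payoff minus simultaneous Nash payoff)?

3

Solve by backward induction (Row leads).
- A: BR = W, leader payoff 0.
- B: BR = W, leader payoff 3.
- C: BR = X, leader payoff 6.
- D: BR = W, leader payoff 1.
Row's induced payoffs are 0, 3, 6, 1, so Row commits to C. Subgame-perfect outcome: (C, X) with payoffs (6, 6).
For the simultaneous game, intersect best replies.
Row's best replies: W→B; X→B; Y→C; Z→B.
Player 2's best replies: A→W; B→W; C→X; D→W.
The unique mutual best reply is (B, W), giving (3, 5).
Row's commitment gain: 6 − 3 = 3.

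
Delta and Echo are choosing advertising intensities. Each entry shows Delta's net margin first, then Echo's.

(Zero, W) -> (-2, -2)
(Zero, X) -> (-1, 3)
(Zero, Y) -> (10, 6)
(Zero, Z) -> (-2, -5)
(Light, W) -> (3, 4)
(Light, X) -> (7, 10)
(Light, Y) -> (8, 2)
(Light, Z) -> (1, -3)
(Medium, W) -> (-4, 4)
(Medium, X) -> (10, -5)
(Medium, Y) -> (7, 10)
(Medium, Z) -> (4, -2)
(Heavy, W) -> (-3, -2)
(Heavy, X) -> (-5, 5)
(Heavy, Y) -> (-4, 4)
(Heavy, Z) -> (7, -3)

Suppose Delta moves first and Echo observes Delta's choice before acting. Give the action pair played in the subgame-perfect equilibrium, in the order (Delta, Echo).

(Zero, Y)

Solve by backward induction (Delta leads).
- Zero → Echo plays Y (best of -2, 3, 6, -5); Delta gets 10.
- Light → Echo plays X (best of 4, 10, 2, -3); Delta gets 7.
- Medium → Echo plays Y (best of 4, -5, 10, -2); Delta gets 7.
- Heavy → Echo plays X (best of -2, 5, 4, -3); Delta gets -5.
Maximizing over 10, 7, 7, -5, Delta chooses Zero. Subgame-perfect outcome: (Zero, Y) with payoffs (10, 6).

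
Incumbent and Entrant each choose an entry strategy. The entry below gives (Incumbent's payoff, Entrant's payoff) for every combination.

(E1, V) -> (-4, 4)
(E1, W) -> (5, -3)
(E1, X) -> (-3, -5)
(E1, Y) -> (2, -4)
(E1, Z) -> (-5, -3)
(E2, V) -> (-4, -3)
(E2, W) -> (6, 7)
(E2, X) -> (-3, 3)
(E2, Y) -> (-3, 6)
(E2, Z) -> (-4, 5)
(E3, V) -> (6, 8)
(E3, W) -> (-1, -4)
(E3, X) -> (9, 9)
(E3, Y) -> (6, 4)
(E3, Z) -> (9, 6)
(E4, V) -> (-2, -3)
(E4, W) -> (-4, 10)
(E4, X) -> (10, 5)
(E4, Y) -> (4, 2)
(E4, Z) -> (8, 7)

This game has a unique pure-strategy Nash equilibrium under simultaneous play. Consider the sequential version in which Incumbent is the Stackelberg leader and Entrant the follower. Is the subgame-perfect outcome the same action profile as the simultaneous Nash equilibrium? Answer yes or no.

Backward induction with Incumbent moving first.
- E1: Entrant compares 4, -3, -5, -4, -3 and picks V; Incumbent would get -4.
- E2: Entrant compares -3, 7, 3, 6, 5 and picks W; Incumbent would get 6.
- E3: Entrant compares 8, -4, 9, 4, 6 and picks X; Incumbent would get 9.
- E4: Entrant compares -3, 10, 5, 2, 7 and picks W; Incumbent would get -4.
Maximizing over -4, 6, 9, -4, Incumbent chooses E3. Subgame-perfect outcome: (E3, X) with payoffs (9, 9).
Now find the simultaneous Nash equilibrium.
Incumbent's best replies: V→E3; W→E2; X→E4; Y→E3; Z→E3.
Entrant's best replies: E1→V; E2→W; E3→X; E4→W.
Only (E2, W) has each player best-responding; Nash payoffs (6, 7).
Sequential outcome (E3, X) differs from the Nash profile (E2, W).

no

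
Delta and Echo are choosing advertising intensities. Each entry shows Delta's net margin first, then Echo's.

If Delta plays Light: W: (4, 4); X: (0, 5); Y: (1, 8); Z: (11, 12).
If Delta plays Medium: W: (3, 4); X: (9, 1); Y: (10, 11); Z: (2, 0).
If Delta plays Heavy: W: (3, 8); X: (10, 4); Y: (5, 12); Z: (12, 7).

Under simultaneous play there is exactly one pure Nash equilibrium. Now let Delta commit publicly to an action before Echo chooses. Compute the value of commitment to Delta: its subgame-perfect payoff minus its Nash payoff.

Solve by backward induction (Delta leads).
- Light: BR = Z, leader payoff 11.
- Medium: BR = Y, leader payoff 10.
- Heavy: BR = Y, leader payoff 5.
Maximizing over 11, 10, 5, Delta chooses Light. Subgame-perfect outcome: (Light, Z) with payoffs (11, 12).
Under simultaneous play:
Delta's best replies: W→Light; X→Heavy; Y→Medium; Z→Heavy.
Echo's best replies: Light→Z; Medium→Y; Heavy→Y.
The unique mutual best reply is (Medium, Y), giving (10, 11).
Delta's commitment gain: 11 − 10 = 1.

1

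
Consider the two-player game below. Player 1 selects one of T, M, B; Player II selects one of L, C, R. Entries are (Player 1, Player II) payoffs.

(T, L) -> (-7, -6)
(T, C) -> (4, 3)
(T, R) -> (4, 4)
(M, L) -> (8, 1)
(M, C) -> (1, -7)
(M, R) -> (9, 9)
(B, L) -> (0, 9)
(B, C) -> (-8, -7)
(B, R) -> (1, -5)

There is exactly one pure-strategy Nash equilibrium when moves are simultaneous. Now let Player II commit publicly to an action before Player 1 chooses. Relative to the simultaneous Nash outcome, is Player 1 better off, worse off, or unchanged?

Solve by backward induction (Player II leads).
- L: Player 1 compares -7, 8, 0 and picks M; Player II would get 1.
- C: Player 1 compares 4, 1, -8 and picks T; Player II would get 3.
- R: Player 1 compares 4, 9, 1 and picks M; Player II would get 9.
Among 1, 3, 9, the best is 9 at R. Subgame-perfect outcome: (M, R) with payoffs (9, 9).
Now find the simultaneous Nash equilibrium.
Player 1's best replies: L→M; C→T; R→M.
Player II's best replies: T→R; M→R; B→L.
The unique mutual best reply is (M, R), giving (9, 9).
Player 1 earns 9 sequentially versus 9 at the Nash outcome: unchanged.

unchanged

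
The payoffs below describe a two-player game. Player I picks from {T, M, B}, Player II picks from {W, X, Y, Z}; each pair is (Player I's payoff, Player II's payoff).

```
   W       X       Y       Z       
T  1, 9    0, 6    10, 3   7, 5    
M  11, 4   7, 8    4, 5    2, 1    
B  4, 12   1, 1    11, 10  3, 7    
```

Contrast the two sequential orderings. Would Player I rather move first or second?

second

If Player I leads: Player II's best replies are T→W, M→X, B→W; Player I's induced payoffs 1, 7, 4; outcome (M, X), payoffs (7, 8).
If Player II leads: Player I's best replies are W→M, X→M, Y→B, Z→T; Player II's induced payoffs 4, 8, 10, 5; outcome (B, Y), payoffs (11, 10).
Player I gets 7 moving first and 11 moving second, so Player I prefers to move second.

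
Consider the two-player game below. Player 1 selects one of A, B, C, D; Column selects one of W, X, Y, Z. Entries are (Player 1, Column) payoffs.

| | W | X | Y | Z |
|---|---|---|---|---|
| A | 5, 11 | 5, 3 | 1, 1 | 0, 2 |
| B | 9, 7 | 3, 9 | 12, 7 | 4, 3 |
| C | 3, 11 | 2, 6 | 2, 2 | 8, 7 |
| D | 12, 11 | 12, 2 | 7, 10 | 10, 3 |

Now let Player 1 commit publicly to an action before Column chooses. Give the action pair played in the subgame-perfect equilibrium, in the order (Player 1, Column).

(D, W)

Solve by backward induction (Player 1 leads).
- A: BR = W, leader payoff 5.
- B: BR = X, leader payoff 3.
- C: BR = W, leader payoff 3.
- D: BR = W, leader payoff 12.
Maximizing over 5, 3, 3, 12, Player 1 chooses D. Subgame-perfect outcome: (D, W) with payoffs (12, 11).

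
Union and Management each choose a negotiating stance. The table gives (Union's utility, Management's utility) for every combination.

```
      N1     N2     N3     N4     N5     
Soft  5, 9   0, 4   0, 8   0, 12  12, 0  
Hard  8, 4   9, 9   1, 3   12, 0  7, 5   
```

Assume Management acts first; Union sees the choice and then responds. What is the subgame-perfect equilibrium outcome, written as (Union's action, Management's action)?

Backward induction with Management moving first.
- N1 → Union plays Hard (best of 5, 8); Management gets 4.
- N2 → Union plays Hard (best of 0, 9); Management gets 9.
- N3 → Union plays Hard (best of 0, 1); Management gets 3.
- N4 → Union plays Hard (best of 0, 12); Management gets 0.
- N5 → Union plays Soft (best of 12, 7); Management gets 0.
Maximizing over 4, 9, 3, 0, 0, Management chooses N2. Subgame-perfect outcome: (Hard, N2) with payoffs (9, 9).

(Hard, N2)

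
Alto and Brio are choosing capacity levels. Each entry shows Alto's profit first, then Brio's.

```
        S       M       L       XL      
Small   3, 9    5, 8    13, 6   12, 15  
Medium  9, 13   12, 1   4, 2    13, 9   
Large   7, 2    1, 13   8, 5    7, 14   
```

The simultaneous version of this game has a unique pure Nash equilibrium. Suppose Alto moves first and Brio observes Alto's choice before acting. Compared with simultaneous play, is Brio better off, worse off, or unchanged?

better off

Backward induction with Alto moving first.
- Small: BR = XL, leader payoff 12.
- Medium: BR = S, leader payoff 9.
- Large: BR = XL, leader payoff 7.
Alto's induced payoffs are 12, 9, 7, so Alto commits to Small. Subgame-perfect outcome: (Small, XL) with payoffs (12, 15).
Under simultaneous play:
Alto's best replies: S→Medium; M→Medium; L→Small; XL→Medium.
Brio's best replies: Small→XL; Medium→S; Large→XL.
Only (Medium, S) has each player best-responding; Nash payoffs (9, 13).
Brio earns 15 sequentially versus 13 at the Nash outcome: better off.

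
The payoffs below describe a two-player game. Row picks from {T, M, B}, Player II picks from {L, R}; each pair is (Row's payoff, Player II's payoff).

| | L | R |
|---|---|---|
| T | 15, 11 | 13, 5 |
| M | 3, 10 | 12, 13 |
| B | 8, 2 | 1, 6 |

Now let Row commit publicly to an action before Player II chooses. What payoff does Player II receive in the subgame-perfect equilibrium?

Backward induction with Row moving first.
- T: BR = L, leader payoff 15.
- M: BR = R, leader payoff 12.
- B: BR = R, leader payoff 1.
Among 15, 12, 1, the best is 15 at T. Subgame-perfect outcome: (T, L) with payoffs (15, 11).

11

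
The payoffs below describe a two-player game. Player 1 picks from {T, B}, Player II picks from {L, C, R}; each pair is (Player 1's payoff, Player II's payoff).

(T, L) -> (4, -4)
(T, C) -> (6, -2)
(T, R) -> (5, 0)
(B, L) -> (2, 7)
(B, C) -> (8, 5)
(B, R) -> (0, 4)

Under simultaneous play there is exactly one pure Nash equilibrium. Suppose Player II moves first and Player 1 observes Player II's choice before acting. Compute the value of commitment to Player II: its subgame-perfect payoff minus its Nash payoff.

5

Work backward from Player 1's decision.
- L: BR = T, leader payoff -4.
- C: BR = B, leader payoff 5.
- R: BR = T, leader payoff 0.
Maximizing over -4, 5, 0, Player II chooses C. Subgame-perfect outcome: (B, C) with payoffs (8, 5).
Under simultaneous play:
Player 1's best replies: L→T; C→B; R→T.
Player II's best replies: T→R; B→L.
Only (T, R) has each player best-responding; Nash payoffs (5, 0).
Player II's commitment gain: 5 − 0 = 5.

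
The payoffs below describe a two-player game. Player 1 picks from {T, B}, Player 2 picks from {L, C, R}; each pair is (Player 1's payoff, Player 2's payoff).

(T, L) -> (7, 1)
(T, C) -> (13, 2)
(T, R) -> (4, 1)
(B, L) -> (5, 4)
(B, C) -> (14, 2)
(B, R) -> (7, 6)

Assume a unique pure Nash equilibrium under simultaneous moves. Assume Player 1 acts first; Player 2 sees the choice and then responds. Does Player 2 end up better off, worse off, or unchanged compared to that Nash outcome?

Work backward from Player 2's decision.
- T: BR = C, leader payoff 13.
- B: BR = R, leader payoff 7.
Among 13, 7, the best is 13 at T. Subgame-perfect outcome: (T, C) with payoffs (13, 2).
Now find the simultaneous Nash equilibrium.
Player 1's best replies: L→T; C→B; R→B.
Player 2's best replies: T→C; B→R.
Only (B, R) has each player best-responding; Nash payoffs (7, 6).
Player 2 earns 2 sequentially versus 6 at the Nash outcome: worse off.

worse off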